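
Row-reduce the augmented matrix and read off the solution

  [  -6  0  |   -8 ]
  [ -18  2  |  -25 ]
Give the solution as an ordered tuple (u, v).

(4/3, -1/2)

ρ1 ← -1/6·ρ1
  [   1  0  |  4/3 ]
  [ -18  2  |  -25 ]
ρ2 ← ρ2 + 18·ρ1
  [ 1  0  |  4/3 ]
  [ 0  2  |   -1 ]
ρ2 ← 1/2·ρ2
  [ 1  0  |   4/3 ]
  [ 0  1  |  -1/2 ]
Reading off the last column: u = 4/3, v = -1/2.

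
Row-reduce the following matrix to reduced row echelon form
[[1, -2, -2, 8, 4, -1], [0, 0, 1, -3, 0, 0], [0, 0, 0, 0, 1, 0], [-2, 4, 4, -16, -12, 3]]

R4 -> R4 + 2·R1
R4 -> R4 + 4·R3
R1 -> R1 + R4
R1 -> R1 − 4·R3
R1 -> R1 + 2·R2

[[1, -2, 0, 2, 0, 0], [0, 0, 1, -3, 0, 0], [0, 0, 0, 0, 1, 0], [0, 0, 0, 0, 0, 1]]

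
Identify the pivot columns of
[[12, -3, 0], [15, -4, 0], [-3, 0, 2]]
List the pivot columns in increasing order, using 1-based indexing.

Multiply r1 by 1/12.
  [  1  -1/4  0 ]
  [ 15    -4  0 ]
  [ -3     0  2 ]
Subtract 15 times r1 from r2.
  [  1  -1/4  0 ]
  [  0  -1/4  0 ]
  [ -3     0  2 ]
Add 3 times r1 to r3.
  [ 1  -1/4  0 ]
  [ 0  -1/4  0 ]
  [ 0  -3/4  2 ]
Multiply r2 by -4.
  [ 1  -1/4  0 ]
  [ 0     1  0 ]
  [ 0  -3/4  2 ]
Add 3/4 times r2 to r3.
  [ 1  -1/4  0 ]
  [ 0     1  0 ]
  [ 0     0  2 ]
Multiply r3 by 1/2.
  [ 1  -1/4  0 ]
  [ 0     1  0 ]
  [ 0     0  1 ]
Add 1/4 times r2 to r1.
  [ 1  0  0 ]
  [ 0  1  0 ]
  [ 0  0  1 ]
Pivot columns are the columns containing a leading 1.

1, 2, 3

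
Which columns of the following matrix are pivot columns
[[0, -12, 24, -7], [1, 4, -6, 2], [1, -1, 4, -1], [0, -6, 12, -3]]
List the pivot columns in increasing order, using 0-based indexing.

0, 1, 3

R1 <=> R2
  [ 1    4  -6   2 ]
  [ 0  -12  24  -7 ]
  [ 1   -1   4  -1 ]
  [ 0   -6  12  -3 ]
R3 → R3 − R1
  [ 1    4  -6   2 ]
  [ 0  -12  24  -7 ]
  [ 0   -5  10  -3 ]
  [ 0   -6  12  -3 ]
R2 → -1/12·R2
  [ 1   4  -6     2 ]
  [ 0   1  -2  7/12 ]
  [ 0  -5  10    -3 ]
  [ 0  -6  12    -3 ]
R3 → R3 + 5·R2
  [ 1   4  -6      2 ]
  [ 0   1  -2   7/12 ]
  [ 0   0   0  -1/12 ]
  [ 0  -6  12     -3 ]
R4 → R4 + 6·R2
  [ 1  4  -6      2 ]
  [ 0  1  -2   7/12 ]
  [ 0  0   0  -1/12 ]
  [ 0  0   0    1/2 ]
R3 → -12·R3
  [ 1  4  -6     2 ]
  [ 0  1  -2  7/12 ]
  [ 0  0   0     1 ]
  [ 0  0   0   1/2 ]
R4 → R4 − 1/2·R3
  [ 1  4  -6     2 ]
  [ 0  1  -2  7/12 ]
  [ 0  0   0     1 ]
  [ 0  0   0     0 ]
R2 → R2 − 7/12·R3
  [ 1  4  -6  2 ]
  [ 0  1  -2  0 ]
  [ 0  0   0  1 ]
  [ 0  0   0  0 ]
R1 → R1 − 2·R3
  [ 1  4  -6  0 ]
  [ 0  1  -2  0 ]
  [ 0  0   0  1 ]
  [ 0  0   0  0 ]
R1 → R1 − 4·R2
  [ 1  0   2  0 ]
  [ 0  1  -2  0 ]
  [ 0  0   0  1 ]
  [ 0  0   0  0 ]
Pivot columns are the columns containing a leading 1.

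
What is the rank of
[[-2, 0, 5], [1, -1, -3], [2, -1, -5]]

R1 := -1/2·R1
  [ 1   0  -5/2 ]
  [ 1  -1    -3 ]
  [ 2  -1    -5 ]
R2 := R2 − R1
  [ 1   0  -5/2 ]
  [ 0  -1  -1/2 ]
  [ 2  -1    -5 ]
R3 := R3 − 2·R1
  [ 1   0  -5/2 ]
  [ 0  -1  -1/2 ]
  [ 0  -1     0 ]
R2 := -1·R2
  [ 1   0  -5/2 ]
  [ 0   1   1/2 ]
  [ 0  -1     0 ]
R3 := R3 + R2
  [ 1  0  -5/2 ]
  [ 0  1   1/2 ]
  [ 0  0   1/2 ]
R3 := 2·R3
  [ 1  0  -5/2 ]
  [ 0  1   1/2 ]
  [ 0  0     1 ]
R2 := R2 − 1/2·R3
  [ 1  0  -5/2 ]
  [ 0  1     0 ]
  [ 0  0     1 ]
R1 := R1 + 5/2·R3
  [ 1  0  0 ]
  [ 0  1  0 ]
  [ 0  0  1 ]
The reduced form has 3 nonzero rows.

rank = 3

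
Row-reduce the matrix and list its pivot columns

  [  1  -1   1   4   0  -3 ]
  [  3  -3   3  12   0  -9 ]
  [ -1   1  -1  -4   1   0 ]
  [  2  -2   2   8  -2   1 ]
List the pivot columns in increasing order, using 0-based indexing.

r2 ← r2 − 3·r1
  [  1  -1   1   4   0  -3 ]
  [  0   0   0   0   0   0 ]
  [ -1   1  -1  -4   1   0 ]
  [  2  -2   2   8  -2   1 ]
r3 ← r3 + r1
  [ 1  -1  1  4   0  -3 ]
  [ 0   0  0  0   0   0 ]
  [ 0   0  0  0   1  -3 ]
  [ 2  -2  2  8  -2   1 ]
r4 ← r4 − 2·r1
  [ 1  -1  1  4   0  -3 ]
  [ 0   0  0  0   0   0 ]
  [ 0   0  0  0   1  -3 ]
  [ 0   0  0  0  -2   7 ]
r2 ↔ r3
  [ 1  -1  1  4   0  -3 ]
  [ 0   0  0  0   1  -3 ]
  [ 0   0  0  0   0   0 ]
  [ 0   0  0  0  -2   7 ]
r4 ← r4 + 2·r2
  [ 1  -1  1  4  0  -3 ]
  [ 0   0  0  0  1  -3 ]
  [ 0   0  0  0  0   0 ]
  [ 0   0  0  0  0   1 ]
r3 ↔ r4
  [ 1  -1  1  4  0  -3 ]
  [ 0   0  0  0  1  -3 ]
  [ 0   0  0  0  0   1 ]
  [ 0   0  0  0  0   0 ]
r2 ← r2 + 3·r3
  [ 1  -1  1  4  0  -3 ]
  [ 0   0  0  0  1   0 ]
  [ 0   0  0  0  0   1 ]
  [ 0   0  0  0  0   0 ]
r1 ← r1 + 3·r3
  [ 1  -1  1  4  0  0 ]
  [ 0   0  0  0  1  0 ]
  [ 0   0  0  0  0  1 ]
  [ 0   0  0  0  0  0 ]
Pivot columns are the columns containing a leading 1.

0, 4, 5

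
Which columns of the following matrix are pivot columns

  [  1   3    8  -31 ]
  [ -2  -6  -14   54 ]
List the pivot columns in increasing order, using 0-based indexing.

R2 → R2 + 2·R1
  [ 1  3  8  -31 ]
  [ 0  0  2   -8 ]
R2 → 1/2·R2
  [ 1  3  8  -31 ]
  [ 0  0  1   -4 ]
R1 → R1 − 8·R2
  [ 1  3  0   1 ]
  [ 0  0  1  -4 ]
Pivot columns are the columns containing a leading 1.

0, 2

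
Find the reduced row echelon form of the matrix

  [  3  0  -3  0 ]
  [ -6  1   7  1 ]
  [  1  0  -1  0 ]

R1 → 1/3·R1
  [  1  0  -1  0 ]
  [ -6  1   7  1 ]
  [  1  0  -1  0 ]
R2 → R2 + 6·R1
  [ 1  0  -1  0 ]
  [ 0  1   1  1 ]
  [ 1  0  -1  0 ]
R3 → R3 − R1
  [ 1  0  -1  0 ]
  [ 0  1   1  1 ]
  [ 0  0   0  0 ]

[[1, 0, -1, 0], [0, 1, 1, 1], [0, 0, 0, 0]]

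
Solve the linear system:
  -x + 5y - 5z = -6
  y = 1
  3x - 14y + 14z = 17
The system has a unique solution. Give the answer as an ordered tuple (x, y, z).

(1, 1, 2)

Form the augmented matrix and row-reduce:
  [ -1    5  -5  |  -6 ]
  [  0    1   0  |   1 ]
  [  3  -14  14  |  17 ]
r1 → -1·r1
r3 → r3 − 3·r1
r3 → r3 − r2
r3 → -1·r3
r1 → r1 − 5·r3
r1 → r1 + 5·r2
Reading off the last column: x = 1, y = 1, z = 2.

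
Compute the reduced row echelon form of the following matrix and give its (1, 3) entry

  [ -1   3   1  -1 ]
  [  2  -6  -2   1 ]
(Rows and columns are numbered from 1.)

-1

R1 → -1·R1
  [ 1  -3  -1  1 ]
  [ 2  -6  -2  1 ]
R2 → R2 − 2·R1
  [ 1  -3  -1   1 ]
  [ 0   0   0  -1 ]
R2 → -1·R2
  [ 1  -3  -1  1 ]
  [ 0   0   0  1 ]
R1 → R1 − R2
  [ 1  -3  -1  0 ]
  [ 0   0   0  1 ]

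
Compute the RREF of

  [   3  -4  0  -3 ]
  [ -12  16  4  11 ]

ρ1 → 1/3·ρ1
  [   1  -4/3  0  -1 ]
  [ -12    16  4  11 ]
ρ2 → ρ2 + 12·ρ1
  [ 1  -4/3  0  -1 ]
  [ 0     0  4  -1 ]
ρ2 → 1/4·ρ2
  [ 1  -4/3  0    -1 ]
  [ 0     0  1  -1/4 ]

[[1, -4/3, 0, -1], [0, 0, 1, -1/4]]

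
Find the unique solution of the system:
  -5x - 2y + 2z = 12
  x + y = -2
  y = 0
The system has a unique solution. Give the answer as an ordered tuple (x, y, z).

(-2, 0, 1)

Form the augmented matrix and row-reduce:
  [ -5  -2  2  |  12 ]
  [  1   1  0  |  -2 ]
  [  0   1  0  |   0 ]
r1 ← -1/5·r1
  [ 1  2/5  -2/5  |  -12/5 ]
  [ 1    1     0  |     -2 ]
  [ 0    1     0  |      0 ]
r2 ← r2 − r1
  [ 1  2/5  -2/5  |  -12/5 ]
  [ 0  3/5   2/5  |    2/5 ]
  [ 0    1     0  |      0 ]
r2 ← 5/3·r2
  [ 1  2/5  -2/5  |  -12/5 ]
  [ 0    1   2/3  |    2/3 ]
  [ 0    1     0  |      0 ]
r3 ← r3 − r2
  [ 1  2/5  -2/5  |  -12/5 ]
  [ 0    1   2/3  |    2/3 ]
  [ 0    0  -2/3  |   -2/3 ]
r3 ← -3/2·r3
  [ 1  2/5  -2/5  |  -12/5 ]
  [ 0    1   2/3  |    2/3 ]
  [ 0    0     1  |      1 ]
r2 ← r2 − 2/3·r3
  [ 1  2/5  -2/5  |  -12/5 ]
  [ 0    1     0  |      0 ]
  [ 0    0     1  |      1 ]
r1 ← r1 + 2/5·r3
  [ 1  2/5  0  |  -2 ]
  [ 0    1  0  |   0 ]
  [ 0    0  1  |   1 ]
r1 ← r1 − 2/5·r2
  [ 1  0  0  |  -2 ]
  [ 0  1  0  |   0 ]
  [ 0  0  1  |   1 ]
Reading off the last column: x = -2, y = 0, z = 1.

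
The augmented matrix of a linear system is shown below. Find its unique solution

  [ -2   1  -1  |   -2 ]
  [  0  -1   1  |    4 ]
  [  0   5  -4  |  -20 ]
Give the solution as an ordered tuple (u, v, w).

Multiply R1 by -1/2.
  [ 1  -1/2  1/2  |    1 ]
  [ 0    -1    1  |    4 ]
  [ 0     5   -4  |  -20 ]
Multiply R2 by -1.
  [ 1  -1/2  1/2  |    1 ]
  [ 0     1   -1  |   -4 ]
  [ 0     5   -4  |  -20 ]
Subtract 5 times R2 from R3.
  [ 1  -1/2  1/2  |   1 ]
  [ 0     1   -1  |  -4 ]
  [ 0     0    1  |   0 ]
Add R3 to R2.
  [ 1  -1/2  1/2  |   1 ]
  [ 0     1    0  |  -4 ]
  [ 0     0    1  |   0 ]
Subtract 1/2 times R3 from R1.
  [ 1  -1/2  0  |   1 ]
  [ 0     1  0  |  -4 ]
  [ 0     0  1  |   0 ]
Add 1/2 times R2 to R1.
  [ 1  0  0  |  -1 ]
  [ 0  1  0  |  -4 ]
  [ 0  0  1  |   0 ]
Reading off the last column: u = -1, v = -4, w = 0.

(-1, -4, 0)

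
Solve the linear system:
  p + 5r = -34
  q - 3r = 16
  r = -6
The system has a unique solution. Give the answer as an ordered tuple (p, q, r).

Form the augmented matrix and row-reduce:
  [ 1  0   5  |  -34 ]
  [ 0  1  -3  |   16 ]
  [ 0  0   1  |   -6 ]
R2 ← R2 + 3·R3
  [ 1  0  5  |  -34 ]
  [ 0  1  0  |   -2 ]
  [ 0  0  1  |   -6 ]
R1 ← R1 − 5·R3
  [ 1  0  0  |  -4 ]
  [ 0  1  0  |  -2 ]
  [ 0  0  1  |  -6 ]
Reading off the last column: p = -4, q = -2, r = -6.

(-4, -2, -6)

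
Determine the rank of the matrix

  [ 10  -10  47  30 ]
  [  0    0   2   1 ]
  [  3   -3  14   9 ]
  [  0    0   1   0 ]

Multiply ρ1 by 1/10.
Subtract 3 times ρ1 from ρ3.
Multiply ρ2 by 1/2.
Add 1/10 times ρ2 to ρ3.
Subtract ρ2 from ρ4.
Multiply ρ3 by 20.
Add 1/2 times ρ3 to ρ4.
Subtract 1/2 times ρ3 from ρ2.
Subtract 3 times ρ3 from ρ1.
Subtract 47/10 times ρ2 from ρ1.
The reduced form has 3 nonzero rows.

rank = 3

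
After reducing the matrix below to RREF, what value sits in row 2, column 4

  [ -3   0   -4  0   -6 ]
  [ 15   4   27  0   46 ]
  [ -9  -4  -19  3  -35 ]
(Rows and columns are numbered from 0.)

-1/3

r1 ← -1/3·r1
  [  1   0  4/3  0    2 ]
  [ 15   4   27  0   46 ]
  [ -9  -4  -19  3  -35 ]
r2 ← r2 − 15·r1
  [  1   0  4/3  0    2 ]
  [  0   4    7  0   16 ]
  [ -9  -4  -19  3  -35 ]
r3 ← r3 + 9·r1
  [ 1   0  4/3  0    2 ]
  [ 0   4    7  0   16 ]
  [ 0  -4   -7  3  -17 ]
r2 ← 1/4·r2
  [ 1   0  4/3  0    2 ]
  [ 0   1  7/4  0    4 ]
  [ 0  -4   -7  3  -17 ]
r3 ← r3 + 4·r2
  [ 1  0  4/3  0   2 ]
  [ 0  1  7/4  0   4 ]
  [ 0  0    0  3  -1 ]
r3 ← 1/3·r3
  [ 1  0  4/3  0     2 ]
  [ 0  1  7/4  0     4 ]
  [ 0  0    0  1  -1/3 ]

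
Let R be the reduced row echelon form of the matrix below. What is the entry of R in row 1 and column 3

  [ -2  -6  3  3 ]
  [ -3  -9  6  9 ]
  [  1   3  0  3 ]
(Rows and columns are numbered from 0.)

R1 ← -1/2·R1
  [  1   3  -3/2  -3/2 ]
  [ -3  -9     6     9 ]
  [  1   3     0     3 ]
R2 ← R2 + 3·R1
  [ 1  3  -3/2  -3/2 ]
  [ 0  0   3/2   9/2 ]
  [ 1  3     0     3 ]
R3 ← R3 − R1
  [ 1  3  -3/2  -3/2 ]
  [ 0  0   3/2   9/2 ]
  [ 0  0   3/2   9/2 ]
R2 ← 2/3·R2
  [ 1  3  -3/2  -3/2 ]
  [ 0  0     1     3 ]
  [ 0  0   3/2   9/2 ]
R3 ← R3 − 3/2·R2
  [ 1  3  -3/2  -3/2 ]
  [ 0  0     1     3 ]
  [ 0  0     0     0 ]
R1 ← R1 + 3/2·R2
  [ 1  3  0  3 ]
  [ 0  0  1  3 ]
  [ 0  0  0  0 ]

3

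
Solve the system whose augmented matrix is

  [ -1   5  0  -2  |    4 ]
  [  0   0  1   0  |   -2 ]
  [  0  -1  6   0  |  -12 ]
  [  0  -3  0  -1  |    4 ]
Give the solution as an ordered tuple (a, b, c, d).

(4, 0, -2, -4)

r1 := -1·r1
  [ 1  -5  0   2  |   -4 ]
  [ 0   0  1   0  |   -2 ]
  [ 0  -1  6   0  |  -12 ]
  [ 0  -3  0  -1  |    4 ]
r2 ↔ r3
  [ 1  -5  0   2  |   -4 ]
  [ 0  -1  6   0  |  -12 ]
  [ 0   0  1   0  |   -2 ]
  [ 0  -3  0  -1  |    4 ]
r2 := -1·r2
  [ 1  -5   0   2  |  -4 ]
  [ 0   1  -6   0  |  12 ]
  [ 0   0   1   0  |  -2 ]
  [ 0  -3   0  -1  |   4 ]
r4 := r4 + 3·r2
  [ 1  -5    0   2  |  -4 ]
  [ 0   1   -6   0  |  12 ]
  [ 0   0    1   0  |  -2 ]
  [ 0   0  -18  -1  |  40 ]
r4 := r4 + 18·r3
  [ 1  -5   0   2  |  -4 ]
  [ 0   1  -6   0  |  12 ]
  [ 0   0   1   0  |  -2 ]
  [ 0   0   0  -1  |   4 ]
r4 := -1·r4
  [ 1  -5   0  2  |  -4 ]
  [ 0   1  -6  0  |  12 ]
  [ 0   0   1  0  |  -2 ]
  [ 0   0   0  1  |  -4 ]
r1 := r1 − 2·r4
  [ 1  -5   0  0  |   4 ]
  [ 0   1  -6  0  |  12 ]
  [ 0   0   1  0  |  -2 ]
  [ 0   0   0  1  |  -4 ]
r2 := r2 + 6·r3
  [ 1  -5  0  0  |   4 ]
  [ 0   1  0  0  |   0 ]
  [ 0   0  1  0  |  -2 ]
  [ 0   0  0  1  |  -4 ]
r1 := r1 + 5·r2
  [ 1  0  0  0  |   4 ]
  [ 0  1  0  0  |   0 ]
  [ 0  0  1  0  |  -2 ]
  [ 0  0  0  1  |  -4 ]
Reading off the last column: a = 4, b = 0, c = -2, d = -4.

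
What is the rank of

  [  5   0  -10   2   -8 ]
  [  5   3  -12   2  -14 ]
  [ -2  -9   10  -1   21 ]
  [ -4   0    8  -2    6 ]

Multiply r1 by 1/5.
  [  1   0   -2  2/5  -8/5 ]
  [  5   3  -12    2   -14 ]
  [ -2  -9   10   -1    21 ]
  [ -4   0    8   -2     6 ]
Subtract 5 times r1 from r2.
  [  1   0  -2  2/5  -8/5 ]
  [  0   3  -2    0    -6 ]
  [ -2  -9  10   -1    21 ]
  [ -4   0   8   -2     6 ]
Add 2 times r1 to r3.
  [  1   0  -2   2/5  -8/5 ]
  [  0   3  -2     0    -6 ]
  [  0  -9   6  -1/5  89/5 ]
  [ -4   0   8    -2     6 ]
Add 4 times r1 to r4.
  [ 1   0  -2   2/5  -8/5 ]
  [ 0   3  -2     0    -6 ]
  [ 0  -9   6  -1/5  89/5 ]
  [ 0   0   0  -2/5  -2/5 ]
Multiply r2 by 1/3.
  [ 1   0    -2   2/5  -8/5 ]
  [ 0   1  -2/3     0    -2 ]
  [ 0  -9     6  -1/5  89/5 ]
  [ 0   0     0  -2/5  -2/5 ]
Add 9 times r2 to r3.
  [ 1  0    -2   2/5  -8/5 ]
  [ 0  1  -2/3     0    -2 ]
  [ 0  0     0  -1/5  -1/5 ]
  [ 0  0     0  -2/5  -2/5 ]
Multiply r3 by -5.
  [ 1  0    -2   2/5  -8/5 ]
  [ 0  1  -2/3     0    -2 ]
  [ 0  0     0     1     1 ]
  [ 0  0     0  -2/5  -2/5 ]
Add 2/5 times r3 to r4.
  [ 1  0    -2  2/5  -8/5 ]
  [ 0  1  -2/3    0    -2 ]
  [ 0  0     0    1     1 ]
  [ 0  0     0    0     0 ]
Subtract 2/5 times r3 from r1.
  [ 1  0    -2  0  -2 ]
  [ 0  1  -2/3  0  -2 ]
  [ 0  0     0  1   1 ]
  [ 0  0     0  0   0 ]
The reduced form has 3 nonzero rows.

rank = 3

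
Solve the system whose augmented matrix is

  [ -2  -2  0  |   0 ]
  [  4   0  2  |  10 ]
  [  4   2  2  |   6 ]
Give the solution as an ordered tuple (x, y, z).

(2, -2, 1)

R1 -> -1/2·R1
  [ 1  1  0  |   0 ]
  [ 4  0  2  |  10 ]
  [ 4  2  2  |   6 ]
R2 -> R2 − 4·R1
  [ 1   1  0  |   0 ]
  [ 0  -4  2  |  10 ]
  [ 4   2  2  |   6 ]
R3 -> R3 − 4·R1
  [ 1   1  0  |   0 ]
  [ 0  -4  2  |  10 ]
  [ 0  -2  2  |   6 ]
R2 -> -1/4·R2
  [ 1   1     0  |     0 ]
  [ 0   1  -1/2  |  -5/2 ]
  [ 0  -2     2  |     6 ]
R3 -> R3 + 2·R2
  [ 1  1     0  |     0 ]
  [ 0  1  -1/2  |  -5/2 ]
  [ 0  0     1  |     1 ]
R2 -> R2 + 1/2·R3
  [ 1  1  0  |   0 ]
  [ 0  1  0  |  -2 ]
  [ 0  0  1  |   1 ]
R1 -> R1 − R2
  [ 1  0  0  |   2 ]
  [ 0  1  0  |  -2 ]
  [ 0  0  1  |   1 ]
Reading off the last column: x = 2, y = -2, z = 1.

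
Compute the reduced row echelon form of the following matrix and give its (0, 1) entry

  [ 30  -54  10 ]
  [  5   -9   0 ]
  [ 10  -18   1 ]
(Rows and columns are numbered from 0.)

R1 ← 1/30·R1
  [  1  -9/5  1/3 ]
  [  5    -9    0 ]
  [ 10   -18    1 ]
R2 ← R2 − 5·R1
  [  1  -9/5   1/3 ]
  [  0     0  -5/3 ]
  [ 10   -18     1 ]
R3 ← R3 − 10·R1
  [ 1  -9/5   1/3 ]
  [ 0     0  -5/3 ]
  [ 0     0  -7/3 ]
R2 ← -3/5·R2
  [ 1  -9/5   1/3 ]
  [ 0     0     1 ]
  [ 0     0  -7/3 ]
R3 ← R3 + 7/3·R2
  [ 1  -9/5  1/3 ]
  [ 0     0    1 ]
  [ 0     0    0 ]
R1 ← R1 − 1/3·R2
  [ 1  -9/5  0 ]
  [ 0     0  1 ]
  [ 0     0  0 ]

-9/5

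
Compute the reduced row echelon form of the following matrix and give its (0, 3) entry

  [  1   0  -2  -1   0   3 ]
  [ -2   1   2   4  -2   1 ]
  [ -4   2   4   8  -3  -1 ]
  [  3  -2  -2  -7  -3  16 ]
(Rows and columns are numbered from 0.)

-1

r2 -> r2 + 2·r1
r3 -> r3 + 4·r1
r4 -> r4 − 3·r1
r3 -> r3 − 2·r2
r4 -> r4 + 2·r2
r4 -> r4 + 7·r3
r2 -> r2 + 2·r3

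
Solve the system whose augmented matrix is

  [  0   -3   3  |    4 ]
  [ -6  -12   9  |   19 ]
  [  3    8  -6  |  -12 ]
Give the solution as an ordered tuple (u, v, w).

R1 <=> R2
  [ -6  -12   9  |   19 ]
  [  0   -3   3  |    4 ]
  [  3    8  -6  |  -12 ]
R1 := -1/6·R1
  [ 1   2  -3/2  |  -19/6 ]
  [ 0  -3     3  |      4 ]
  [ 3   8    -6  |    -12 ]
R3 := R3 − 3·R1
  [ 1   2  -3/2  |  -19/6 ]
  [ 0  -3     3  |      4 ]
  [ 0   2  -3/2  |   -5/2 ]
R2 := -1/3·R2
  [ 1  2  -3/2  |  -19/6 ]
  [ 0  1    -1  |   -4/3 ]
  [ 0  2  -3/2  |   -5/2 ]
R3 := R3 − 2·R2
  [ 1  2  -3/2  |  -19/6 ]
  [ 0  1    -1  |   -4/3 ]
  [ 0  0   1/2  |    1/6 ]
R3 := 2·R3
  [ 1  2  -3/2  |  -19/6 ]
  [ 0  1    -1  |   -4/3 ]
  [ 0  0     1  |    1/3 ]
R2 := R2 + R3
  [ 1  2  -3/2  |  -19/6 ]
  [ 0  1     0  |     -1 ]
  [ 0  0     1  |    1/3 ]
R1 := R1 + 3/2·R3
  [ 1  2  0  |  -8/3 ]
  [ 0  1  0  |    -1 ]
  [ 0  0  1  |   1/3 ]
R1 := R1 − 2·R2
  [ 1  0  0  |  -2/3 ]
  [ 0  1  0  |    -1 ]
  [ 0  0  1  |   1/3 ]
Reading off the last column: u = -2/3, v = -1, w = 1/3.

(-2/3, -1, 1/3)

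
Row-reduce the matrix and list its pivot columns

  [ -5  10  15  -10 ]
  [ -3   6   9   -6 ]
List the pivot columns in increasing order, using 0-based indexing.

R1 ← -1/5·R1
  [  1  -2  -3   2 ]
  [ -3   6   9  -6 ]
R2 ← R2 + 3·R1
  [ 1  -2  -3  2 ]
  [ 0   0   0  0 ]
Pivot columns are the columns containing a leading 1.

0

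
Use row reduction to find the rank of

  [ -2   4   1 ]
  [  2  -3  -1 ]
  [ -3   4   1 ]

rank = 3

Multiply r1 by -1/2.
  [  1  -2  -1/2 ]
  [  2  -3    -1 ]
  [ -3   4     1 ]
Subtract 2 times r1 from r2.
  [  1  -2  -1/2 ]
  [  0   1     0 ]
  [ -3   4     1 ]
Add 3 times r1 to r3.
  [ 1  -2  -1/2 ]
  [ 0   1     0 ]
  [ 0  -2  -1/2 ]
Add 2 times r2 to r3.
  [ 1  -2  -1/2 ]
  [ 0   1     0 ]
  [ 0   0  -1/2 ]
Multiply r3 by -2.
  [ 1  -2  -1/2 ]
  [ 0   1     0 ]
  [ 0   0     1 ]
Add 1/2 times r3 to r1.
  [ 1  -2  0 ]
  [ 0   1  0 ]
  [ 0   0  1 ]
Add 2 times r2 to r1.
  [ 1  0  0 ]
  [ 0  1  0 ]
  [ 0  0  1 ]
The reduced form has 3 nonzero rows.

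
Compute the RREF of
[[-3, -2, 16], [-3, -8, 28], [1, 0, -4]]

R1 := -1/3·R1
  [  1  2/3  -16/3 ]
  [ -3   -8     28 ]
  [  1    0     -4 ]
R2 := R2 + 3·R1
  [ 1  2/3  -16/3 ]
  [ 0   -6     12 ]
  [ 1    0     -4 ]
R3 := R3 − R1
  [ 1   2/3  -16/3 ]
  [ 0    -6     12 ]
  [ 0  -2/3    4/3 ]
R2 := -1/6·R2
  [ 1   2/3  -16/3 ]
  [ 0     1     -2 ]
  [ 0  -2/3    4/3 ]
R3 := R3 + 2/3·R2
  [ 1  2/3  -16/3 ]
  [ 0    1     -2 ]
  [ 0    0      0 ]
R1 := R1 − 2/3·R2
  [ 1  0  -4 ]
  [ 0  1  -2 ]
  [ 0  0   0 ]

[[1, 0, -4], [0, 1, -2], [0, 0, 0]]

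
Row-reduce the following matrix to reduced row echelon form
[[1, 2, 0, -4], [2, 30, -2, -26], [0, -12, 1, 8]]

r2 ← r2 − 2·r1
  [ 1    2   0   -4 ]
  [ 0   26  -2  -18 ]
  [ 0  -12   1    8 ]
r2 ← 1/26·r2
  [ 1    2      0     -4 ]
  [ 0    1  -1/13  -9/13 ]
  [ 0  -12      1      8 ]
r3 ← r3 + 12·r2
  [ 1  2      0     -4 ]
  [ 0  1  -1/13  -9/13 ]
  [ 0  0   1/13  -4/13 ]
r3 ← 13·r3
  [ 1  2      0     -4 ]
  [ 0  1  -1/13  -9/13 ]
  [ 0  0      1     -4 ]
r2 ← r2 + 1/13·r3
  [ 1  2  0  -4 ]
  [ 0  1  0  -1 ]
  [ 0  0  1  -4 ]
r1 ← r1 − 2·r2
  [ 1  0  0  -2 ]
  [ 0  1  0  -1 ]
  [ 0  0  1  -4 ]

[[1, 0, 0, -2], [0, 1, 0, -1], [0, 0, 1, -4]]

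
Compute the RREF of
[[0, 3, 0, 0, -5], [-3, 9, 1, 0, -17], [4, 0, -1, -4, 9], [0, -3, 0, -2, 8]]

ρ1 <-> ρ2
  [ -3   9   1   0  -17 ]
  [  0   3   0   0   -5 ]
  [  4   0  -1  -4    9 ]
  [  0  -3   0  -2    8 ]
ρ1 := -1/3·ρ1
  [ 1  -3  -1/3   0  17/3 ]
  [ 0   3     0   0    -5 ]
  [ 4   0    -1  -4     9 ]
  [ 0  -3     0  -2     8 ]
ρ3 := ρ3 − 4·ρ1
  [ 1  -3  -1/3   0   17/3 ]
  [ 0   3     0   0     -5 ]
  [ 0  12   1/3  -4  -41/3 ]
  [ 0  -3     0  -2      8 ]
ρ2 := 1/3·ρ2
  [ 1  -3  -1/3   0   17/3 ]
  [ 0   1     0   0   -5/3 ]
  [ 0  12   1/3  -4  -41/3 ]
  [ 0  -3     0  -2      8 ]
ρ3 := ρ3 − 12·ρ2
  [ 1  -3  -1/3   0  17/3 ]
  [ 0   1     0   0  -5/3 ]
  [ 0   0   1/3  -4  19/3 ]
  [ 0  -3     0  -2     8 ]
ρ4 := ρ4 + 3·ρ2
  [ 1  -3  -1/3   0  17/3 ]
  [ 0   1     0   0  -5/3 ]
  [ 0   0   1/3  -4  19/3 ]
  [ 0   0     0  -2     3 ]
ρ3 := 3·ρ3
  [ 1  -3  -1/3    0  17/3 ]
  [ 0   1     0    0  -5/3 ]
  [ 0   0     1  -12    19 ]
  [ 0   0     0   -2     3 ]
ρ4 := -1/2·ρ4
  [ 1  -3  -1/3    0  17/3 ]
  [ 0   1     0    0  -5/3 ]
  [ 0   0     1  -12    19 ]
  [ 0   0     0    1  -3/2 ]
ρ3 := ρ3 + 12·ρ4
  [ 1  -3  -1/3  0  17/3 ]
  [ 0   1     0  0  -5/3 ]
  [ 0   0     1  0     1 ]
  [ 0   0     0  1  -3/2 ]
ρ1 := ρ1 + 1/3·ρ3
  [ 1  -3  0  0     6 ]
  [ 0   1  0  0  -5/3 ]
  [ 0   0  1  0     1 ]
  [ 0   0  0  1  -3/2 ]
ρ1 := ρ1 + 3·ρ2
  [ 1  0  0  0     1 ]
  [ 0  1  0  0  -5/3 ]
  [ 0  0  1  0     1 ]
  [ 0  0  0  1  -3/2 ]

[[1, 0, 0, 0, 1], [0, 1, 0, 0, -5/3], [0, 0, 1, 0, 1], [0, 0, 0, 1, -3/2]]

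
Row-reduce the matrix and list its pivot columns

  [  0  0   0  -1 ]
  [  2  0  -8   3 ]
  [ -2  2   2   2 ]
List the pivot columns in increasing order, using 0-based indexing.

0, 1, 3

r1 <=> r2
  [  2  0  -8   3 ]
  [  0  0   0  -1 ]
  [ -2  2   2   2 ]
r1 := 1/2·r1
  [  1  0  -4  3/2 ]
  [  0  0   0   -1 ]
  [ -2  2   2    2 ]
r3 := r3 + 2·r1
  [ 1  0  -4  3/2 ]
  [ 0  0   0   -1 ]
  [ 0  2  -6    5 ]
r2 <=> r3
  [ 1  0  -4  3/2 ]
  [ 0  2  -6    5 ]
  [ 0  0   0   -1 ]
r2 := 1/2·r2
  [ 1  0  -4  3/2 ]
  [ 0  1  -3  5/2 ]
  [ 0  0   0   -1 ]
r3 := -1·r3
  [ 1  0  -4  3/2 ]
  [ 0  1  -3  5/2 ]
  [ 0  0   0    1 ]
r2 := r2 − 5/2·r3
  [ 1  0  -4  3/2 ]
  [ 0  1  -3    0 ]
  [ 0  0   0    1 ]
r1 := r1 − 3/2·r3
  [ 1  0  -4  0 ]
  [ 0  1  -3  0 ]
  [ 0  0   0  1 ]
Pivot columns are the columns containing a leading 1.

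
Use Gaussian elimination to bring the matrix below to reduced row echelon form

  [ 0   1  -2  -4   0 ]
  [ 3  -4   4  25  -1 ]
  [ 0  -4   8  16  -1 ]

[[1, 0, -4/3, 3, 0], [0, 1, -2, -4, 0], [0, 0, 0, 0, 1]]

R1 <-> R2
  [ 3  -4   4  25  -1 ]
  [ 0   1  -2  -4   0 ]
  [ 0  -4   8  16  -1 ]
R1 ← 1/3·R1
  [ 1  -4/3  4/3  25/3  -1/3 ]
  [ 0     1   -2    -4     0 ]
  [ 0    -4    8    16    -1 ]
R3 ← R3 + 4·R2
  [ 1  -4/3  4/3  25/3  -1/3 ]
  [ 0     1   -2    -4     0 ]
  [ 0     0    0     0    -1 ]
R3 ← -1·R3
  [ 1  -4/3  4/3  25/3  -1/3 ]
  [ 0     1   -2    -4     0 ]
  [ 0     0    0     0     1 ]
R1 ← R1 + 1/3·R3
  [ 1  -4/3  4/3  25/3  0 ]
  [ 0     1   -2    -4  0 ]
  [ 0     0    0     0  1 ]
R1 ← R1 + 4/3·R2
  [ 1  0  -4/3   3  0 ]
  [ 0  1    -2  -4  0 ]
  [ 0  0     0   0  1 ]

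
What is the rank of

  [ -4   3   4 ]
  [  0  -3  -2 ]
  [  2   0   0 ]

Multiply R1 by -1/4.
  [ 1  -3/4  -1 ]
  [ 0    -3  -2 ]
  [ 2     0   0 ]
Subtract 2 times R1 from R3.
  [ 1  -3/4  -1 ]
  [ 0    -3  -2 ]
  [ 0   3/2   2 ]
Multiply R2 by -1/3.
  [ 1  -3/4   -1 ]
  [ 0     1  2/3 ]
  [ 0   3/2    2 ]
Subtract 3/2 times R2 from R3.
  [ 1  -3/4   -1 ]
  [ 0     1  2/3 ]
  [ 0     0    1 ]
Subtract 2/3 times R3 from R2.
  [ 1  -3/4  -1 ]
  [ 0     1   0 ]
  [ 0     0   1 ]
Add R3 to R1.
  [ 1  -3/4  0 ]
  [ 0     1  0 ]
  [ 0     0  1 ]
Add 3/4 times R2 to R1.
  [ 1  0  0 ]
  [ 0  1  0 ]
  [ 0  0  1 ]
The reduced form has 3 nonzero rows.

rank = 3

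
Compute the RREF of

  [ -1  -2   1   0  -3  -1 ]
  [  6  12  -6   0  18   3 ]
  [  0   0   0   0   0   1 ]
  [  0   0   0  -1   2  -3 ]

R1 ← -1·R1
  [ 1   2  -1   0   3   1 ]
  [ 6  12  -6   0  18   3 ]
  [ 0   0   0   0   0   1 ]
  [ 0   0   0  -1   2  -3 ]
R2 ← R2 − 6·R1
  [ 1  2  -1   0  3   1 ]
  [ 0  0   0   0  0  -3 ]
  [ 0  0   0   0  0   1 ]
  [ 0  0   0  -1  2  -3 ]
R2 ↔ R4
  [ 1  2  -1   0  3   1 ]
  [ 0  0   0  -1  2  -3 ]
  [ 0  0   0   0  0   1 ]
  [ 0  0   0   0  0  -3 ]
R2 ← -1·R2
  [ 1  2  -1  0   3   1 ]
  [ 0  0   0  1  -2   3 ]
  [ 0  0   0  0   0   1 ]
  [ 0  0   0  0   0  -3 ]
R4 ← R4 + 3·R3
  [ 1  2  -1  0   3  1 ]
  [ 0  0   0  1  -2  3 ]
  [ 0  0   0  0   0  1 ]
  [ 0  0   0  0   0  0 ]
R2 ← R2 − 3·R3
  [ 1  2  -1  0   3  1 ]
  [ 0  0   0  1  -2  0 ]
  [ 0  0   0  0   0  1 ]
  [ 0  0   0  0   0  0 ]
R1 ← R1 − R3
  [ 1  2  -1  0   3  0 ]
  [ 0  0   0  1  -2  0 ]
  [ 0  0   0  0   0  1 ]
  [ 0  0   0  0   0  0 ]

[[1, 2, -1, 0, 3, 0], [0, 0, 0, 1, -2, 0], [0, 0, 0, 0, 0, 1], [0, 0, 0, 0, 0, 0]]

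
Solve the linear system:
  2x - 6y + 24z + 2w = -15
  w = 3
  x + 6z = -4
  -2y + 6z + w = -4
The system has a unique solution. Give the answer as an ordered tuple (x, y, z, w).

(4, -1/2, -4/3, 3)

Form the augmented matrix and row-reduce:
  [ 2  -6  24  2  |  -15 ]
  [ 0   0   0  1  |    3 ]
  [ 1   0   6  0  |   -4 ]
  [ 0  -2   6  1  |   -4 ]
r1 -> 1/2·r1
  [ 1  -3  12  1  |  -15/2 ]
  [ 0   0   0  1  |      3 ]
  [ 1   0   6  0  |     -4 ]
  [ 0  -2   6  1  |     -4 ]
r3 -> r3 − r1
  [ 1  -3  12   1  |  -15/2 ]
  [ 0   0   0   1  |      3 ]
  [ 0   3  -6  -1  |    7/2 ]
  [ 0  -2   6   1  |     -4 ]
r2 ↔ r3
  [ 1  -3  12   1  |  -15/2 ]
  [ 0   3  -6  -1  |    7/2 ]
  [ 0   0   0   1  |      3 ]
  [ 0  -2   6   1  |     -4 ]
r2 -> 1/3·r2
  [ 1  -3  12     1  |  -15/2 ]
  [ 0   1  -2  -1/3  |    7/6 ]
  [ 0   0   0     1  |      3 ]
  [ 0  -2   6     1  |     -4 ]
r4 -> r4 + 2·r2
  [ 1  -3  12     1  |  -15/2 ]
  [ 0   1  -2  -1/3  |    7/6 ]
  [ 0   0   0     1  |      3 ]
  [ 0   0   2   1/3  |   -5/3 ]
r3 ↔ r4
  [ 1  -3  12     1  |  -15/2 ]
  [ 0   1  -2  -1/3  |    7/6 ]
  [ 0   0   2   1/3  |   -5/3 ]
  [ 0   0   0     1  |      3 ]
r3 -> 1/2·r3
  [ 1  -3  12     1  |  -15/2 ]
  [ 0   1  -2  -1/3  |    7/6 ]
  [ 0   0   1   1/6  |   -5/6 ]
  [ 0   0   0     1  |      3 ]
r3 -> r3 − 1/6·r4
  [ 1  -3  12     1  |  -15/2 ]
  [ 0   1  -2  -1/3  |    7/6 ]
  [ 0   0   1     0  |   -4/3 ]
  [ 0   0   0     1  |      3 ]
r2 -> r2 + 1/3·r4
  [ 1  -3  12  1  |  -15/2 ]
  [ 0   1  -2  0  |   13/6 ]
  [ 0   0   1  0  |   -4/3 ]
  [ 0   0   0  1  |      3 ]
r1 -> r1 − r4
  [ 1  -3  12  0  |  -21/2 ]
  [ 0   1  -2  0  |   13/6 ]
  [ 0   0   1  0  |   -4/3 ]
  [ 0   0   0  1  |      3 ]
r2 -> r2 + 2·r3
  [ 1  -3  12  0  |  -21/2 ]
  [ 0   1   0  0  |   -1/2 ]
  [ 0   0   1  0  |   -4/3 ]
  [ 0   0   0  1  |      3 ]
r1 -> r1 − 12·r3
  [ 1  -3  0  0  |  11/2 ]
  [ 0   1  0  0  |  -1/2 ]
  [ 0   0  1  0  |  -4/3 ]
  [ 0   0  0  1  |     3 ]
r1 -> r1 + 3·r2
  [ 1  0  0  0  |     4 ]
  [ 0  1  0  0  |  -1/2 ]
  [ 0  0  1  0  |  -4/3 ]
  [ 0  0  0  1  |     3 ]
Reading off the last column: x = 4, y = -1/2, z = -4/3, w = 3.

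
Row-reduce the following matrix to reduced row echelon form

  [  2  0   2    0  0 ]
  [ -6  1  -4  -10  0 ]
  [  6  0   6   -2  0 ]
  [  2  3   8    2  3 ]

[[1, 0, 1, 0, 0], [0, 1, 2, 0, 0], [0, 0, 0, 1, 0], [0, 0, 0, 0, 1]]

R1 -> 1/2·R1
  [  1  0   1    0  0 ]
  [ -6  1  -4  -10  0 ]
  [  6  0   6   -2  0 ]
  [  2  3   8    2  3 ]
R2 -> R2 + 6·R1
  [ 1  0  1    0  0 ]
  [ 0  1  2  -10  0 ]
  [ 6  0  6   -2  0 ]
  [ 2  3  8    2  3 ]
R3 -> R3 − 6·R1
  [ 1  0  1    0  0 ]
  [ 0  1  2  -10  0 ]
  [ 0  0  0   -2  0 ]
  [ 2  3  8    2  3 ]
R4 -> R4 − 2·R1
  [ 1  0  1    0  0 ]
  [ 0  1  2  -10  0 ]
  [ 0  0  0   -2  0 ]
  [ 0  3  6    2  3 ]
R4 -> R4 − 3·R2
  [ 1  0  1    0  0 ]
  [ 0  1  2  -10  0 ]
  [ 0  0  0   -2  0 ]
  [ 0  0  0   32  3 ]
R3 -> -1/2·R3
  [ 1  0  1    0  0 ]
  [ 0  1  2  -10  0 ]
  [ 0  0  0    1  0 ]
  [ 0  0  0   32  3 ]
R4 -> R4 − 32·R3
  [ 1  0  1    0  0 ]
  [ 0  1  2  -10  0 ]
  [ 0  0  0    1  0 ]
  [ 0  0  0    0  3 ]
R4 -> 1/3·R4
  [ 1  0  1    0  0 ]
  [ 0  1  2  -10  0 ]
  [ 0  0  0    1  0 ]
  [ 0  0  0    0  1 ]
R2 -> R2 + 10·R3
  [ 1  0  1  0  0 ]
  [ 0  1  2  0  0 ]
  [ 0  0  0  1  0 ]
  [ 0  0  0  0  1 ]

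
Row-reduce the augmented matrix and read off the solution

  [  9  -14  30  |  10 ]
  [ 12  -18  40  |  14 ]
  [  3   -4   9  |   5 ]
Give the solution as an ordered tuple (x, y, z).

(6, 1, -1)

R1 ← 1/9·R1
  [  1  -14/9  10/3  |  10/9 ]
  [ 12    -18    40  |    14 ]
  [  3     -4     9  |     5 ]
R2 ← R2 − 12·R1
  [ 1  -14/9  10/3  |  10/9 ]
  [ 0    2/3     0  |   2/3 ]
  [ 3     -4     9  |     5 ]
R3 ← R3 − 3·R1
  [ 1  -14/9  10/3  |  10/9 ]
  [ 0    2/3     0  |   2/3 ]
  [ 0    2/3    -1  |   5/3 ]
R2 ← 3/2·R2
  [ 1  -14/9  10/3  |  10/9 ]
  [ 0      1     0  |     1 ]
  [ 0    2/3    -1  |   5/3 ]
R3 ← R3 − 2/3·R2
  [ 1  -14/9  10/3  |  10/9 ]
  [ 0      1     0  |     1 ]
  [ 0      0    -1  |     1 ]
R3 ← -1·R3
  [ 1  -14/9  10/3  |  10/9 ]
  [ 0      1     0  |     1 ]
  [ 0      0     1  |    -1 ]
R1 ← R1 − 10/3·R3
  [ 1  -14/9  0  |  40/9 ]
  [ 0      1  0  |     1 ]
  [ 0      0  1  |    -1 ]
R1 ← R1 + 14/9·R2
  [ 1  0  0  |   6 ]
  [ 0  1  0  |   1 ]
  [ 0  0  1  |  -1 ]
Reading off the last column: x = 6, y = 1, z = -1.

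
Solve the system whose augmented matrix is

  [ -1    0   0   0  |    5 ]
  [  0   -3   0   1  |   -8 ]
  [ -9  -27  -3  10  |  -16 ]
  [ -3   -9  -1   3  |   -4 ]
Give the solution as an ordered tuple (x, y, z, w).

R1 := -1·R1
R3 := R3 + 9·R1
R4 := R4 + 3·R1
R2 := -1/3·R2
R3 := R3 + 27·R2
R4 := R4 + 9·R2
R3 := -1/3·R3
R4 := R4 + R3
R4 := -3·R4
R3 := R3 + 1/3·R4
R2 := R2 + 1/3·R4
Reading off the last column: x = -5, y = 4/3, z = -5, w = -4.

(-5, 4/3, -5, -4)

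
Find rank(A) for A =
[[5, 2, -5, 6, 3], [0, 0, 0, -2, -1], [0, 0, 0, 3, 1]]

r1 → 1/5·r1
r2 → -1/2·r2
r3 → r3 − 3·r2
r3 → -2·r3
r2 → r2 − 1/2·r3
r1 → r1 − 3/5·r3
r1 → r1 − 6/5·r2
The reduced form has 3 nonzero rows.

rank = 3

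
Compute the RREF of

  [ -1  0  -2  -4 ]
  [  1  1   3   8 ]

R1 -> -1·R1
  [ 1  0  2  4 ]
  [ 1  1  3  8 ]
R2 -> R2 − R1
  [ 1  0  2  4 ]
  [ 0  1  1  4 ]

[[1, 0, 2, 4], [0, 1, 1, 4]]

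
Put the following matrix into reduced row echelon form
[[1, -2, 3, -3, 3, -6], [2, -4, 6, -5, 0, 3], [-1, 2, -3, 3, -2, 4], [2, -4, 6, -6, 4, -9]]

[[1, -2, 3, 0, 0, 0], [0, 0, 0, 1, 0, 0], [0, 0, 0, 0, 1, 0], [0, 0, 0, 0, 0, 1]]

R2 := R2 − 2·R1
  [  1  -2   3  -3   3  -6 ]
  [  0   0   0   1  -6  15 ]
  [ -1   2  -3   3  -2   4 ]
  [  2  -4   6  -6   4  -9 ]
R3 := R3 + R1
  [ 1  -2  3  -3   3  -6 ]
  [ 0   0  0   1  -6  15 ]
  [ 0   0  0   0   1  -2 ]
  [ 2  -4  6  -6   4  -9 ]
R4 := R4 − 2·R1
  [ 1  -2  3  -3   3  -6 ]
  [ 0   0  0   1  -6  15 ]
  [ 0   0  0   0   1  -2 ]
  [ 0   0  0   0  -2   3 ]
R4 := R4 + 2·R3
  [ 1  -2  3  -3   3  -6 ]
  [ 0   0  0   1  -6  15 ]
  [ 0   0  0   0   1  -2 ]
  [ 0   0  0   0   0  -1 ]
R4 := -1·R4
  [ 1  -2  3  -3   3  -6 ]
  [ 0   0  0   1  -6  15 ]
  [ 0   0  0   0   1  -2 ]
  [ 0   0  0   0   0   1 ]
R3 := R3 + 2·R4
  [ 1  -2  3  -3   3  -6 ]
  [ 0   0  0   1  -6  15 ]
  [ 0   0  0   0   1   0 ]
  [ 0   0  0   0   0   1 ]
R2 := R2 − 15·R4
  [ 1  -2  3  -3   3  -6 ]
  [ 0   0  0   1  -6   0 ]
  [ 0   0  0   0   1   0 ]
  [ 0   0  0   0   0   1 ]
R1 := R1 + 6·R4
  [ 1  -2  3  -3   3  0 ]
  [ 0   0  0   1  -6  0 ]
  [ 0   0  0   0   1  0 ]
  [ 0   0  0   0   0  1 ]
R2 := R2 + 6·R3
  [ 1  -2  3  -3  3  0 ]
  [ 0   0  0   1  0  0 ]
  [ 0   0  0   0  1  0 ]
  [ 0   0  0   0  0  1 ]
R1 := R1 − 3·R3
  [ 1  -2  3  -3  0  0 ]
  [ 0   0  0   1  0  0 ]
  [ 0   0  0   0  1  0 ]
  [ 0   0  0   0  0  1 ]
R1 := R1 + 3·R2
  [ 1  -2  3  0  0  0 ]
  [ 0   0  0  1  0  0 ]
  [ 0   0  0  0  1  0 ]
  [ 0   0  0  0  0  1 ]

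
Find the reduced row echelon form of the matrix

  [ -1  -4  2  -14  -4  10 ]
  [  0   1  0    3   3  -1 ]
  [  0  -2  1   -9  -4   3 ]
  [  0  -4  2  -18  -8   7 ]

[[1, 0, 0, -4, -4, 0], [0, 1, 0, 3, 3, 0], [0, 0, 1, -3, 2, 0], [0, 0, 0, 0, 0, 1]]

Multiply r1 by -1.
  [ 1   4  -2   14   4  -10 ]
  [ 0   1   0    3   3   -1 ]
  [ 0  -2   1   -9  -4    3 ]
  [ 0  -4   2  -18  -8    7 ]
Add 2 times r2 to r3.
  [ 1   4  -2   14   4  -10 ]
  [ 0   1   0    3   3   -1 ]
  [ 0   0   1   -3   2    1 ]
  [ 0  -4   2  -18  -8    7 ]
Add 4 times r2 to r4.
  [ 1  4  -2  14  4  -10 ]
  [ 0  1   0   3  3   -1 ]
  [ 0  0   1  -3  2    1 ]
  [ 0  0   2  -6  4    3 ]
Subtract 2 times r3 from r4.
  [ 1  4  -2  14  4  -10 ]
  [ 0  1   0   3  3   -1 ]
  [ 0  0   1  -3  2    1 ]
  [ 0  0   0   0  0    1 ]
Subtract r4 from r3.
  [ 1  4  -2  14  4  -10 ]
  [ 0  1   0   3  3   -1 ]
  [ 0  0   1  -3  2    0 ]
  [ 0  0   0   0  0    1 ]
Add r4 to r2.
  [ 1  4  -2  14  4  -10 ]
  [ 0  1   0   3  3    0 ]
  [ 0  0   1  -3  2    0 ]
  [ 0  0   0   0  0    1 ]
Add 10 times r4 to r1.
  [ 1  4  -2  14  4  0 ]
  [ 0  1   0   3  3  0 ]
  [ 0  0   1  -3  2  0 ]
  [ 0  0   0   0  0  1 ]
Add 2 times r3 to r1.
  [ 1  4  0   8  8  0 ]
  [ 0  1  0   3  3  0 ]
  [ 0  0  1  -3  2  0 ]
  [ 0  0  0   0  0  1 ]
Subtract 4 times r2 from r1.
  [ 1  0  0  -4  -4  0 ]
  [ 0  1  0   3   3  0 ]
  [ 0  0  1  -3   2  0 ]
  [ 0  0  0   0   0  1 ]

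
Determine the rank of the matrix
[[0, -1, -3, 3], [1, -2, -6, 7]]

ρ1 <-> ρ2
  [ 1  -2  -6  7 ]
  [ 0  -1  -3  3 ]
ρ2 -> -1·ρ2
  [ 1  -2  -6   7 ]
  [ 0   1   3  -3 ]
ρ1 -> ρ1 + 2·ρ2
  [ 1  0  0   1 ]
  [ 0  1  3  -3 ]
The reduced form has 2 nonzero rows.

rank = 2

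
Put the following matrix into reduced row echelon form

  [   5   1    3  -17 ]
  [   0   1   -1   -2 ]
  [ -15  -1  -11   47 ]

[[1, 0, 4/5, -3], [0, 1, -1, -2], [0, 0, 0, 0]]

ρ1 -> 1/5·ρ1
  [   1  1/5  3/5  -17/5 ]
  [   0    1   -1     -2 ]
  [ -15   -1  -11     47 ]
ρ3 -> ρ3 + 15·ρ1
  [ 1  1/5  3/5  -17/5 ]
  [ 0    1   -1     -2 ]
  [ 0    2   -2     -4 ]
ρ3 -> ρ3 − 2·ρ2
  [ 1  1/5  3/5  -17/5 ]
  [ 0    1   -1     -2 ]
  [ 0    0    0      0 ]
ρ1 -> ρ1 − 1/5·ρ2
  [ 1  0  4/5  -3 ]
  [ 0  1   -1  -2 ]
  [ 0  0    0   0 ]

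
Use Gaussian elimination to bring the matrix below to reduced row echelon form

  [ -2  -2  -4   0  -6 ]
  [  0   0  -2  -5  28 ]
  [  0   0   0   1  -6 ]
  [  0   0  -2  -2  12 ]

[[1, 1, 0, 0, 0], [0, 0, 1, 0, 0], [0, 0, 0, 1, 0], [0, 0, 0, 0, 1]]

Multiply R1 by -1/2.
  [ 1  1   2   0   3 ]
  [ 0  0  -2  -5  28 ]
  [ 0  0   0   1  -6 ]
  [ 0  0  -2  -2  12 ]
Multiply R2 by -1/2.
  [ 1  1   2    0    3 ]
  [ 0  0   1  5/2  -14 ]
  [ 0  0   0    1   -6 ]
  [ 0  0  -2   -2   12 ]
Add 2 times R2 to R4.
  [ 1  1  2    0    3 ]
  [ 0  0  1  5/2  -14 ]
  [ 0  0  0    1   -6 ]
  [ 0  0  0    3  -16 ]
Subtract 3 times R3 from R4.
  [ 1  1  2    0    3 ]
  [ 0  0  1  5/2  -14 ]
  [ 0  0  0    1   -6 ]
  [ 0  0  0    0    2 ]
Multiply R4 by 1/2.
  [ 1  1  2    0    3 ]
  [ 0  0  1  5/2  -14 ]
  [ 0  0  0    1   -6 ]
  [ 0  0  0    0    1 ]
Add 6 times R4 to R3.
  [ 1  1  2    0    3 ]
  [ 0  0  1  5/2  -14 ]
  [ 0  0  0    1    0 ]
  [ 0  0  0    0    1 ]
Add 14 times R4 to R2.
  [ 1  1  2    0  3 ]
  [ 0  0  1  5/2  0 ]
  [ 0  0  0    1  0 ]
  [ 0  0  0    0  1 ]
Subtract 3 times R4 from R1.
  [ 1  1  2    0  0 ]
  [ 0  0  1  5/2  0 ]
  [ 0  0  0    1  0 ]
  [ 0  0  0    0  1 ]
Subtract 5/2 times R3 from R2.
  [ 1  1  2  0  0 ]
  [ 0  0  1  0  0 ]
  [ 0  0  0  1  0 ]
  [ 0  0  0  0  1 ]
Subtract 2 times R2 from R1.
  [ 1  1  0  0  0 ]
  [ 0  0  1  0  0 ]
  [ 0  0  0  1  0 ]
  [ 0  0  0  0  1 ]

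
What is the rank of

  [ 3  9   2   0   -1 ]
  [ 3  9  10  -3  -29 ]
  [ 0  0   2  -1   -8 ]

R1 ← 1/3·R1
  [ 1  3  2/3   0  -1/3 ]
  [ 3  9   10  -3   -29 ]
  [ 0  0    2  -1    -8 ]
R2 ← R2 − 3·R1
  [ 1  3  2/3   0  -1/3 ]
  [ 0  0    8  -3   -28 ]
  [ 0  0    2  -1    -8 ]
R2 ← 1/8·R2
  [ 1  3  2/3     0  -1/3 ]
  [ 0  0    1  -3/8  -7/2 ]
  [ 0  0    2    -1    -8 ]
R3 ← R3 − 2·R2
  [ 1  3  2/3     0  -1/3 ]
  [ 0  0    1  -3/8  -7/2 ]
  [ 0  0    0  -1/4    -1 ]
R3 ← -4·R3
  [ 1  3  2/3     0  -1/3 ]
  [ 0  0    1  -3/8  -7/2 ]
  [ 0  0    0     1     4 ]
R2 ← R2 + 3/8·R3
  [ 1  3  2/3  0  -1/3 ]
  [ 0  0    1  0    -2 ]
  [ 0  0    0  1     4 ]
R1 ← R1 − 2/3·R2
  [ 1  3  0  0   1 ]
  [ 0  0  1  0  -2 ]
  [ 0  0  0  1   4 ]
The reduced form has 3 nonzero rows.

rank = 3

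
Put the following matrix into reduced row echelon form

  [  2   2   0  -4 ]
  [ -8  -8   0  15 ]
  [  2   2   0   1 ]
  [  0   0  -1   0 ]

[[1, 1, 0, 0], [0, 0, 1, 0], [0, 0, 0, 1], [0, 0, 0, 0]]

r1 -> 1/2·r1
r2 -> r2 + 8·r1
r3 -> r3 − 2·r1
r2 ↔ r4
r2 -> -1·r2
r3 -> 1/5·r3
r4 -> r4 + r3
r1 -> r1 + 2·r3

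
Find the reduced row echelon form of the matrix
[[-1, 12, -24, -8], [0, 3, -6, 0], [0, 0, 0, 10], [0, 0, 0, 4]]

[[1, 0, 0, 0], [0, 1, -2, 0], [0, 0, 0, 1], [0, 0, 0, 0]]

r1 -> -1·r1
r2 -> 1/3·r2
r3 -> 1/10·r3
r4 -> r4 − 4·r3
r1 -> r1 − 8·r3
r1 -> r1 + 12·r2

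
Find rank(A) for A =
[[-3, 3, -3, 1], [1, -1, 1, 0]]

ρ1 := -1/3·ρ1
  [ 1  -1  1  -1/3 ]
  [ 1  -1  1     0 ]
ρ2 := ρ2 − ρ1
  [ 1  -1  1  -1/3 ]
  [ 0   0  0   1/3 ]
ρ2 := 3·ρ2
  [ 1  -1  1  -1/3 ]
  [ 0   0  0     1 ]
ρ1 := ρ1 + 1/3·ρ2
  [ 1  -1  1  0 ]
  [ 0   0  0  1 ]
The reduced form has 2 nonzero rows.

rank = 2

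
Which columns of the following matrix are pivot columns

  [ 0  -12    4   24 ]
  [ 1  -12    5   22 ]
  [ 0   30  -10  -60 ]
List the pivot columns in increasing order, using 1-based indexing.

R1 <=> R2
  [ 1  -12    5   22 ]
  [ 0  -12    4   24 ]
  [ 0   30  -10  -60 ]
R2 := -1/12·R2
  [ 1  -12     5   22 ]
  [ 0    1  -1/3   -2 ]
  [ 0   30   -10  -60 ]
R3 := R3 − 30·R2
  [ 1  -12     5  22 ]
  [ 0    1  -1/3  -2 ]
  [ 0    0     0   0 ]
R1 := R1 + 12·R2
  [ 1  0     1  -2 ]
  [ 0  1  -1/3  -2 ]
  [ 0  0     0   0 ]
Pivot columns are the columns containing a leading 1.

1, 2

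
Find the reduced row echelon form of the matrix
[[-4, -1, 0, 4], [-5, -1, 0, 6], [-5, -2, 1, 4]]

[[1, 0, 0, -2], [0, 1, 0, 4], [0, 0, 1, 2]]

ρ1 -> -1/4·ρ1
  [  1  1/4  0  -1 ]
  [ -5   -1  0   6 ]
  [ -5   -2  1   4 ]
ρ2 -> ρ2 + 5·ρ1
  [  1  1/4  0  -1 ]
  [  0  1/4  0   1 ]
  [ -5   -2  1   4 ]
ρ3 -> ρ3 + 5·ρ1
  [ 1   1/4  0  -1 ]
  [ 0   1/4  0   1 ]
  [ 0  -3/4  1  -1 ]
ρ2 -> 4·ρ2
  [ 1   1/4  0  -1 ]
  [ 0     1  0   4 ]
  [ 0  -3/4  1  -1 ]
ρ3 -> ρ3 + 3/4·ρ2
  [ 1  1/4  0  -1 ]
  [ 0    1  0   4 ]
  [ 0    0  1   2 ]
ρ1 -> ρ1 − 1/4·ρ2
  [ 1  0  0  -2 ]
  [ 0  1  0   4 ]
  [ 0  0  1   2 ]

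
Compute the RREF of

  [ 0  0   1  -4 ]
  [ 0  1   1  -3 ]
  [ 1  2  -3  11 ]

[[1, 0, 0, -3], [0, 1, 0, 1], [0, 0, 1, -4]]

ρ1 <=> ρ3
  [ 1  2  -3  11 ]
  [ 0  1   1  -3 ]
  [ 0  0   1  -4 ]
ρ2 ← ρ2 − ρ3
  [ 1  2  -3  11 ]
  [ 0  1   0   1 ]
  [ 0  0   1  -4 ]
ρ1 ← ρ1 + 3·ρ3
  [ 1  2  0  -1 ]
  [ 0  1  0   1 ]
  [ 0  0  1  -4 ]
ρ1 ← ρ1 − 2·ρ2
  [ 1  0  0  -3 ]
  [ 0  1  0   1 ]
  [ 0  0  1  -4 ]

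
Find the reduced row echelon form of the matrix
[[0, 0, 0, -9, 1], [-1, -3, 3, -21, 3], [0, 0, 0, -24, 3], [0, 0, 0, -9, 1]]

r1 ↔ r2
  [ -1  -3  3  -21  3 ]
  [  0   0  0   -9  1 ]
  [  0   0  0  -24  3 ]
  [  0   0  0   -9  1 ]
r1 -> -1·r1
  [ 1  3  -3   21  -3 ]
  [ 0  0   0   -9   1 ]
  [ 0  0   0  -24   3 ]
  [ 0  0   0   -9   1 ]
r2 -> -1/9·r2
  [ 1  3  -3   21    -3 ]
  [ 0  0   0    1  -1/9 ]
  [ 0  0   0  -24     3 ]
  [ 0  0   0   -9     1 ]
r3 -> r3 + 24·r2
  [ 1  3  -3  21    -3 ]
  [ 0  0   0   1  -1/9 ]
  [ 0  0   0   0   1/3 ]
  [ 0  0   0  -9     1 ]
r4 -> r4 + 9·r2
  [ 1  3  -3  21    -3 ]
  [ 0  0   0   1  -1/9 ]
  [ 0  0   0   0   1/3 ]
  [ 0  0   0   0     0 ]
r3 -> 3·r3
  [ 1  3  -3  21    -3 ]
  [ 0  0   0   1  -1/9 ]
  [ 0  0   0   0     1 ]
  [ 0  0   0   0     0 ]
r2 -> r2 + 1/9·r3
  [ 1  3  -3  21  -3 ]
  [ 0  0   0   1   0 ]
  [ 0  0   0   0   1 ]
  [ 0  0   0   0   0 ]
r1 -> r1 + 3·r3
  [ 1  3  -3  21  0 ]
  [ 0  0   0   1  0 ]
  [ 0  0   0   0  1 ]
  [ 0  0   0   0  0 ]
r1 -> r1 − 21·r2
  [ 1  3  -3  0  0 ]
  [ 0  0   0  1  0 ]
  [ 0  0   0  0  1 ]
  [ 0  0   0  0  0 ]

[[1, 3, -3, 0, 0], [0, 0, 0, 1, 0], [0, 0, 0, 0, 1], [0, 0, 0, 0, 0]]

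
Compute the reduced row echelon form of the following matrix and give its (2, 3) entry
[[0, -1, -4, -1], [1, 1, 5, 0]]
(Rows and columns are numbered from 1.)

4

ρ1 <=> ρ2
  [ 1   1   5   0 ]
  [ 0  -1  -4  -1 ]
ρ2 ← -1·ρ2
  [ 1  1  5  0 ]
  [ 0  1  4  1 ]
ρ1 ← ρ1 − ρ2
  [ 1  0  1  -1 ]
  [ 0  1  4   1 ]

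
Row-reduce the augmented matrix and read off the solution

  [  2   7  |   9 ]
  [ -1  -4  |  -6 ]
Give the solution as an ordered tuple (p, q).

(-6, 3)

R1 ← 1/2·R1
  [  1  7/2  |  9/2 ]
  [ -1   -4  |   -6 ]
R2 ← R2 + R1
  [ 1   7/2  |   9/2 ]
  [ 0  -1/2  |  -3/2 ]
R2 ← -2·R2
  [ 1  7/2  |  9/2 ]
  [ 0    1  |    3 ]
R1 ← R1 − 7/2·R2
  [ 1  0  |  -6 ]
  [ 0  1  |   3 ]
Reading off the last column: p = -6, q = 3.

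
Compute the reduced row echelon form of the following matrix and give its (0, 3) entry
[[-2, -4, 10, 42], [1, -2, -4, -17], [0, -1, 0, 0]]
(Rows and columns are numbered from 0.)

-1

R1 ← -1/2·R1
  [ 1   2  -5  -21 ]
  [ 1  -2  -4  -17 ]
  [ 0  -1   0    0 ]
R2 ← R2 − R1
  [ 1   2  -5  -21 ]
  [ 0  -4   1    4 ]
  [ 0  -1   0    0 ]
R2 ← -1/4·R2
  [ 1   2    -5  -21 ]
  [ 0   1  -1/4   -1 ]
  [ 0  -1     0    0 ]
R3 ← R3 + R2
  [ 1  2    -5  -21 ]
  [ 0  1  -1/4   -1 ]
  [ 0  0  -1/4   -1 ]
R3 ← -4·R3
  [ 1  2    -5  -21 ]
  [ 0  1  -1/4   -1 ]
  [ 0  0     1    4 ]
R2 ← R2 + 1/4·R3
  [ 1  2  -5  -21 ]
  [ 0  1   0    0 ]
  [ 0  0   1    4 ]
R1 ← R1 + 5·R3
  [ 1  2  0  -1 ]
  [ 0  1  0   0 ]
  [ 0  0  1   4 ]
R1 ← R1 − 2·R2
  [ 1  0  0  -1 ]
  [ 0  1  0   0 ]
  [ 0  0  1   4 ]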